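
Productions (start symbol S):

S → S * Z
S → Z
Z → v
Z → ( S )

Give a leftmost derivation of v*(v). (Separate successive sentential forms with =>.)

S => S*Z => Z*Z => v*Z => v*(S) => v*(Z) => v*(v)

S => S*Z   [S → S * Z]
S*Z => Z*Z   [S → Z]
Z*Z => v*Z   [Z → v]
v*Z => v*(S)   [Z → ( S )]
v*(S) => v*(Z)   [S → Z]
v*(Z) => v*(v)   [Z → v]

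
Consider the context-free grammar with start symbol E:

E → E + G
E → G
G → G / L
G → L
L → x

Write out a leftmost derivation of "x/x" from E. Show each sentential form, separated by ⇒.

E ⇒ G   [E → G]
G ⇒ G/L   [G → G / L]
G/L ⇒ L/L   [G → L]
L/L ⇒ x/L   [L → x]
x/L ⇒ x/x   [L → x]

E⇒G⇒G/L⇒L/L⇒x/L⇒x/x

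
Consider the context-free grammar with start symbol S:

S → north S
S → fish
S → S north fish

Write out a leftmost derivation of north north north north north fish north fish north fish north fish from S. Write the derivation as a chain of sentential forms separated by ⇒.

S ⇒ S north fish   [S → S north fish]
S north fish ⇒ S north fish north fish   [S → S north fish]
S north fish north fish ⇒ north S north fish north fish   [S → north S]
north S north fish north fish ⇒ north north S north fish north fish   [S → north S]
north north S north fish north fish ⇒ north north north S north fish north fish   [S → north S]
north north north S north fish north fish ⇒ north north north S north fish north fish north fish   [S → S north fish]
north north north S north fish north fish north fish ⇒ north north north north S north fish north fish north fish   [S → north S]
north north north north S north fish north fish north fish ⇒ north north north north north S north fish north fish north fish   [S → north S]
north north north north north S north fish north fish north fish ⇒ north north north north north fish north fish north fish north fish   [S → fish]

S ⇒ S north fish ⇒ S north fish north fish ⇒ north S north fish north fish ⇒ north north S north fish north fish ⇒ north north north S north fish north fish ⇒ north north north S north fish north fish north fish ⇒ north north north north S north fish north fish north fish ⇒ north north north north north S north fish north fish north fish ⇒ north north north north north fish north fish north fish north fish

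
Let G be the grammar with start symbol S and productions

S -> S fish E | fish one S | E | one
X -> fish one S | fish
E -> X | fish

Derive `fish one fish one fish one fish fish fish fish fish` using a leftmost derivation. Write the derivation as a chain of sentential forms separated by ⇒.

S ⇒ fish one S ⇒ fish one fish one S ⇒ fish one fish one E ⇒ fish one fish one X ⇒ fish one fish one fish one S ⇒ fish one fish one fish one S fish E ⇒ fish one fish one fish one S fish E fish E ⇒ fish one fish one fish one E fish E fish E ⇒ fish one fish one fish one fish fish E fish E ⇒ fish one fish one fish one fish fish X fish E ⇒ fish one fish one fish one fish fish fish fish E ⇒ fish one fish one fish one fish fish fish fish fish

S ⇒ fish one S   [S -> fish one S]
fish one S ⇒ fish one fish one S   [S -> fish one S]
fish one fish one S ⇒ fish one fish one E   [S -> E]
fish one fish one E ⇒ fish one fish one X   [E -> X]
fish one fish one X ⇒ fish one fish one fish one S   [X -> fish one S]
fish one fish one fish one S ⇒ fish one fish one fish one S fish E   [S -> S fish E]
fish one fish one fish one S fish E ⇒ fish one fish one fish one S fish E fish E   [S -> S fish E]
fish one fish one fish one S fish E fish E ⇒ fish one fish one fish one E fish E fish E   [S -> E]
fish one fish one fish one E fish E fish E ⇒ fish one fish one fish one fish fish E fish E   [E -> fish]
fish one fish one fish one fish fish E fish E ⇒ fish one fish one fish one fish fish X fish E   [E -> X]
fish one fish one fish one fish fish X fish E ⇒ fish one fish one fish one fish fish fish fish E   [X -> fish]
fish one fish one fish one fish fish fish fish E ⇒ fish one fish one fish one fish fish fish fish fish   [E -> fish]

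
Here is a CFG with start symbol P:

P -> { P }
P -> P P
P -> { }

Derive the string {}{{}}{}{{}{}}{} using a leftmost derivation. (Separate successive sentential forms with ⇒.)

P ⇒ PP   [P -> P P]
PP ⇒ PPP   [P -> P P]
PPP ⇒ {}PP   [P -> { }]
{}PP ⇒ {}PPP   [P -> P P]
{}PPP ⇒ {}{P}PP   [P -> { P }]
{}{P}PP ⇒ {}{{}}PP   [P -> { }]
{}{{}}PP ⇒ {}{{}}PPP   [P -> P P]
{}{{}}PPP ⇒ {}{{}}{}PP   [P -> { }]
{}{{}}{}PP ⇒ {}{{}}{}{P}P   [P -> { P }]
{}{{}}{}{P}P ⇒ {}{{}}{}{PP}P   [P -> P P]
{}{{}}{}{PP}P ⇒ {}{{}}{}{{}P}P   [P -> { }]
{}{{}}{}{{}P}P ⇒ {}{{}}{}{{}{}}P   [P -> { }]
{}{{}}{}{{}{}}P ⇒ {}{{}}{}{{}{}}{}   [P -> { }]

P⇒PP⇒PPP⇒{}PP⇒{}PPP⇒{}{P}PP⇒{}{{}}PP⇒{}{{}}PPP⇒{}{{}}{}PP⇒{}{{}}{}{P}P⇒{}{{}}{}{PP}P⇒{}{{}}{}{{}P}P⇒{}{{}}{}{{}{}}P⇒{}{{}}{}{{}{}}{}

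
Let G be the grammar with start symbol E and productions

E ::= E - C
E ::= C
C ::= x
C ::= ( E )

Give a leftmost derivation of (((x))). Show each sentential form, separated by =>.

E => C   [E ::= C]
C => (E)   [C ::= ( E )]
(E) => (C)   [E ::= C]
(C) => ((E))   [C ::= ( E )]
((E)) => ((C))   [E ::= C]
((C)) => (((E)))   [C ::= ( E )]
(((E))) => (((C)))   [E ::= C]
(((C))) => (((x)))   [C ::= x]

E => C => (E) => (C) => ((E)) => ((C)) => (((E))) => (((C))) => (((x)))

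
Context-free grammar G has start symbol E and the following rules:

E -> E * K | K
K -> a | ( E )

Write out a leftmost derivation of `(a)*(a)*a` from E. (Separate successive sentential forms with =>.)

E=>E*K=>E*K*K=>K*K*K=>(E)*K*K=>(K)*K*K=>(a)*K*K=>(a)*(E)*K=>(a)*(K)*K=>(a)*(a)*K=>(a)*(a)*a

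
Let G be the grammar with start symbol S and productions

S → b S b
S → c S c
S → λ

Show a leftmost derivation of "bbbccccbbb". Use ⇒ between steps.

S⇒bSb⇒bbSbb⇒bbbSbbb⇒bbbcScbbb⇒bbbccSccbbb⇒bbbccccbbb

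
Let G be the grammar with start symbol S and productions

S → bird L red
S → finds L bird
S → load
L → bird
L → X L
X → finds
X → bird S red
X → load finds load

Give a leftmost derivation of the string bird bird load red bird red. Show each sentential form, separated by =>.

S => bird L red   [S → bird L red]
bird L red => bird X L red   [L → X L]
bird X L red => bird bird S red L red   [X → bird S red]
bird bird S red L red => bird bird load red L red   [S → load]
bird bird load red L red => bird bird load red bird red   [L → bird]

S => bird L red => bird X L red => bird bird S red L red => bird bird load red L red => bird bird load red bird red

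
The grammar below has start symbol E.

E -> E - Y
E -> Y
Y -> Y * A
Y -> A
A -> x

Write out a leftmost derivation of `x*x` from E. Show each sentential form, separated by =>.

E => Y   [E -> Y]
Y => Y*A   [Y -> Y * A]
Y*A => A*A   [Y -> A]
A*A => x*A   [A -> x]
x*A => x*x   [A -> x]

E => Y => Y*A => A*A => x*A => x*x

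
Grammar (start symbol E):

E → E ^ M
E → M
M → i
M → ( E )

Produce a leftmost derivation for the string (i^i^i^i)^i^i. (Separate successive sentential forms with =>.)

E => E^M => E^M^M => M^M^M => (E)^M^M => (E^M)^M^M => (E^M^M)^M^M => (E^M^M^M)^M^M => (M^M^M^M)^M^M => (i^M^M^M)^M^M => (i^i^M^M)^M^M => (i^i^i^M)^M^M => (i^i^i^i)^M^M => (i^i^i^i)^i^M => (i^i^i^i)^i^i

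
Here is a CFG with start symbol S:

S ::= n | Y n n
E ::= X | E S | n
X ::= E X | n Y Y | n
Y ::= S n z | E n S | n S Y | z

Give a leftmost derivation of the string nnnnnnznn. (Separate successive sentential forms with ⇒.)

S ⇒ Ynn ⇒ Snznn ⇒ Ynnnznn ⇒ EnSnnnznn ⇒ nnSnnnznn ⇒ nnnnnnznn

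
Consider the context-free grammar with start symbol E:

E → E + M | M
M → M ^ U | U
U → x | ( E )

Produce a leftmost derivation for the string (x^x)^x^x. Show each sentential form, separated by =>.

E=>M=>M^U=>M^U^U=>U^U^U=>(E)^U^U=>(M)^U^U=>(M^U)^U^U=>(U^U)^U^U=>(x^U)^U^U=>(x^x)^U^U=>(x^x)^x^U=>(x^x)^x^x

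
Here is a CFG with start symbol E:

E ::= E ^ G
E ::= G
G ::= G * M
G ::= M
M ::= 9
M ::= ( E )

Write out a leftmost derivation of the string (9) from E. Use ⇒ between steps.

E ⇒ G   [E ::= G]
G ⇒ M   [G ::= M]
M ⇒ (E)   [M ::= ( E )]
(E) ⇒ (G)   [E ::= G]
(G) ⇒ (M)   [G ::= M]
(M) ⇒ (9)   [M ::= 9]

E ⇒ G ⇒ M ⇒ (E) ⇒ (G) ⇒ (M) ⇒ (9)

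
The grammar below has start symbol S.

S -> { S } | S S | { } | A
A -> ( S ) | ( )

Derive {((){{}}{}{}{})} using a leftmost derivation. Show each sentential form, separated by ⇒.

S ⇒ {S} ⇒ {A} ⇒ {(S)} ⇒ {(SS)} ⇒ {(SSS)} ⇒ {(ASS)} ⇒ {(()SS)} ⇒ {(()SSS)} ⇒ {((){S}SS)} ⇒ {((){{}}SS)} ⇒ {((){{}}SSS)} ⇒ {((){{}}{}SS)} ⇒ {((){{}}{}{}S)} ⇒ {((){{}}{}{}{})}

S ⇒ {S}   [S -> { S }]
{S} ⇒ {A}   [S -> A]
{A} ⇒ {(S)}   [A -> ( S )]
{(S)} ⇒ {(SS)}   [S -> S S]
{(SS)} ⇒ {(SSS)}   [S -> S S]
{(SSS)} ⇒ {(ASS)}   [S -> A]
{(ASS)} ⇒ {(()SS)}   [A -> ( )]
{(()SS)} ⇒ {(()SSS)}   [S -> S S]
{(()SSS)} ⇒ {((){S}SS)}   [S -> { S }]
{((){S}SS)} ⇒ {((){{}}SS)}   [S -> { }]
{((){{}}SS)} ⇒ {((){{}}SSS)}   [S -> S S]
{((){{}}SSS)} ⇒ {((){{}}{}SS)}   [S -> { }]
{((){{}}{}SS)} ⇒ {((){{}}{}{}S)}   [S -> { }]
{((){{}}{}{}S)} ⇒ {((){{}}{}{}{})}   [S -> { }]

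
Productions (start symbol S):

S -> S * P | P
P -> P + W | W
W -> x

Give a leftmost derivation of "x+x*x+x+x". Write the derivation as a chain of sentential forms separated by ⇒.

S ⇒ S*P   [S -> S * P]
S*P ⇒ P*P   [S -> P]
P*P ⇒ P+W*P   [P -> P + W]
P+W*P ⇒ W+W*P   [P -> W]
W+W*P ⇒ x+W*P   [W -> x]
x+W*P ⇒ x+x*P   [W -> x]
x+x*P ⇒ x+x*P+W   [P -> P + W]
x+x*P+W ⇒ x+x*P+W+W   [P -> P + W]
x+x*P+W+W ⇒ x+x*W+W+W   [P -> W]
x+x*W+W+W ⇒ x+x*x+W+W   [W -> x]
x+x*x+W+W ⇒ x+x*x+x+W   [W -> x]
x+x*x+x+W ⇒ x+x*x+x+x   [W -> x]

S ⇒ S*P ⇒ P*P ⇒ P+W*P ⇒ W+W*P ⇒ x+W*P ⇒ x+x*P ⇒ x+x*P+W ⇒ x+x*P+W+W ⇒ x+x*W+W+W ⇒ x+x*x+W+W ⇒ x+x*x+x+W ⇒ x+x*x+x+x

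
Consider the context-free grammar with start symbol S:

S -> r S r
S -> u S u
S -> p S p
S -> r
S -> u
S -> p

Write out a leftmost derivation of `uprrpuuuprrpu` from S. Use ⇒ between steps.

S⇒uSu⇒upSpu⇒uprSrpu⇒uprrSrrpu⇒uprrpSprrpu⇒uprrpuSuprrpu⇒uprrpuuuprrpu

S ⇒ uSu   [S -> u S u]
uSu ⇒ upSpu   [S -> p S p]
upSpu ⇒ uprSrpu   [S -> r S r]
uprSrpu ⇒ uprrSrrpu   [S -> r S r]
uprrSrrpu ⇒ uprrpSprrpu   [S -> p S p]
uprrpSprrpu ⇒ uprrpuSuprrpu   [S -> u S u]
uprrpuSuprrpu ⇒ uprrpuuuprrpu   [S -> u]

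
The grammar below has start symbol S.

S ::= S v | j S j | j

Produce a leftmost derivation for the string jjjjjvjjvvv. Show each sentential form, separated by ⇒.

S ⇒ Sv ⇒ Svv ⇒ Svvv ⇒ jSjvvv ⇒ jjSjjvvv ⇒ jjSvjjvvv ⇒ jjjSjvjjvvv ⇒ jjjjjvjjvvv

S ⇒ Sv   [S ::= S v]
Sv ⇒ Svv   [S ::= S v]
Svv ⇒ Svvv   [S ::= S v]
Svvv ⇒ jSjvvv   [S ::= j S j]
jSjvvv ⇒ jjSjjvvv   [S ::= j S j]
jjSjjvvv ⇒ jjSvjjvvv   [S ::= S v]
jjSvjjvvv ⇒ jjjSjvjjvvv   [S ::= j S j]
jjjSjvjjvvv ⇒ jjjjjvjjvvv   [S ::= j]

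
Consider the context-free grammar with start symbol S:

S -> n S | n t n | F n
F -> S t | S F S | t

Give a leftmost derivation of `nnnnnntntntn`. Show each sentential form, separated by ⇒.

S⇒nS⇒nnS⇒nnnS⇒nnnFn⇒nnnStn⇒nnnnStn⇒nnnnnStn⇒nnnnnFntn⇒nnnnnStntn⇒nnnnnntntntn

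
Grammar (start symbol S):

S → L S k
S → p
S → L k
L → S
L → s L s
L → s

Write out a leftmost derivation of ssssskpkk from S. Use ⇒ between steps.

S ⇒ Lk ⇒ Sk ⇒ LSkk ⇒ SSkk ⇒ LkSkk ⇒ sLskSkk ⇒ ssLsskSkk ⇒ ssssskSkk ⇒ ssssskpkk

S ⇒ Lk   [S → L k]
Lk ⇒ Sk   [L → S]
Sk ⇒ LSkk   [S → L S k]
LSkk ⇒ SSkk   [L → S]
SSkk ⇒ LkSkk   [S → L k]
LkSkk ⇒ sLskSkk   [L → s L s]
sLskSkk ⇒ ssLsskSkk   [L → s L s]
ssLsskSkk ⇒ ssssskSkk   [L → s]
ssssskSkk ⇒ ssssskpkk   [S → p]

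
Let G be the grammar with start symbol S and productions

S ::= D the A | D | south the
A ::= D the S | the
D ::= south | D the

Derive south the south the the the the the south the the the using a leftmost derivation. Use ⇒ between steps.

S ⇒ D the A   [S ::= D the A]
D the A ⇒ south the A   [D ::= south]
south the A ⇒ south the D the S   [A ::= D the S]
south the D the S ⇒ south the D the the S   [D ::= D the]
south the D the the S ⇒ south the D the the the S   [D ::= D the]
south the D the the the S ⇒ south the D the the the the S   [D ::= D the]
south the D the the the the S ⇒ south the D the the the the the S   [D ::= D the]
south the D the the the the the S ⇒ south the south the the the the the S   [D ::= south]
south the south the the the the the S ⇒ south the south the the the the the D the A   [S ::= D the A]
south the south the the the the the D the A ⇒ south the south the the the the the D the the A   [D ::= D the]
south the south the the the the the D the the A ⇒ south the south the the the the the south the the A   [D ::= south]
south the south the the the the the south the the A ⇒ south the south the the the the the south the the the   [A ::= the]

S ⇒ D the A ⇒ south the A ⇒ south the D the S ⇒ south the D the the S ⇒ south the D the the the S ⇒ south the D the the the the S ⇒ south the D the the the the the S ⇒ south the south the the the the the S ⇒ south the south the the the the the D the A ⇒ south the south the the the the the D the the A ⇒ south the south the the the the the south the the A ⇒ south the south the the the the the south the the the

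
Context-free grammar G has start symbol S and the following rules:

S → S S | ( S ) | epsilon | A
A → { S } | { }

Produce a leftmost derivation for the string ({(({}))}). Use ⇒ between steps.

S ⇒ SS ⇒ (S)S ⇒ (A)S ⇒ ({S})S ⇒ ({(S)})S ⇒ ({((S))})S ⇒ ({((A))})S ⇒ ({(({}))})S ⇒ ({(({}))})

S ⇒ SS   [S → S S]
SS ⇒ (S)S   [S → ( S )]
(S)S ⇒ (A)S   [S → A]
(A)S ⇒ ({S})S   [A → { S }]
({S})S ⇒ ({(S)})S   [S → ( S )]
({(S)})S ⇒ ({((S))})S   [S → ( S )]
({((S))})S ⇒ ({((A))})S   [S → A]
({((A))})S ⇒ ({(({}))})S   [A → { }]
({(({}))})S ⇒ ({(({}))})   [S → epsilon]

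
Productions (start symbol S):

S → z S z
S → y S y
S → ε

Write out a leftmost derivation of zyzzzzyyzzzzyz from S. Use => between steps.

S=>zSz=>zySyz=>zyzSzyz=>zyzzSzzyz=>zyzzzSzzzyz=>zyzzzzSzzzzyz=>zyzzzzySyzzzzyz=>zyzzzzyyzzzzyz

S => zSz   [S → z S z]
zSz => zySyz   [S → y S y]
zySyz => zyzSzyz   [S → z S z]
zyzSzyz => zyzzSzzyz   [S → z S z]
zyzzSzzyz => zyzzzSzzzyz   [S → z S z]
zyzzzSzzzyz => zyzzzzSzzzzyz   [S → z S z]
zyzzzzSzzzzyz => zyzzzzySyzzzzyz   [S → y S y]
zyzzzzySyzzzzyz => zyzzzzyyzzzzyz   [S → ε]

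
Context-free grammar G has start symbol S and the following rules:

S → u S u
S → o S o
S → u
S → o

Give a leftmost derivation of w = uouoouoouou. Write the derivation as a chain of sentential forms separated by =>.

S=>uSu=>uoSou=>uouSuou=>uouoSouou=>uouooSoouou=>uouoouoouou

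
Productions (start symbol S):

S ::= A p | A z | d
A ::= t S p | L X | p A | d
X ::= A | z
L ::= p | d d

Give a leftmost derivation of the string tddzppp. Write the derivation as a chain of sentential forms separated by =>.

S => Ap => tSpp => tAppp => tLXppp => tddXppp => tddzppp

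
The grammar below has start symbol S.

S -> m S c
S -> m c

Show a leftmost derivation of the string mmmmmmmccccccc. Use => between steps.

S => mSc => mmScc => mmmSccc => mmmmScccc => mmmmmSccccc => mmmmmmScccccc => mmmmmmmccccccc

S => mSc   [S -> m S c]
mSc => mmScc   [S -> m S c]
mmScc => mmmSccc   [S -> m S c]
mmmSccc => mmmmScccc   [S -> m S c]
mmmmScccc => mmmmmSccccc   [S -> m S c]
mmmmmSccccc => mmmmmmScccccc   [S -> m S c]
mmmmmmScccccc => mmmmmmmccccccc   [S -> m c]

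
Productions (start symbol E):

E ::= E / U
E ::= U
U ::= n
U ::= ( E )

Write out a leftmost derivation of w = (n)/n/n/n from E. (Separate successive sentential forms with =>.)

E => E/U => E/U/U => E/U/U/U => U/U/U/U => (E)/U/U/U => (U)/U/U/U => (n)/U/U/U => (n)/n/U/U => (n)/n/n/U => (n)/n/n/n

E => E/U   [E ::= E / U]
E/U => E/U/U   [E ::= E / U]
E/U/U => E/U/U/U   [E ::= E / U]
E/U/U/U => U/U/U/U   [E ::= U]
U/U/U/U => (E)/U/U/U   [U ::= ( E )]
(E)/U/U/U => (U)/U/U/U   [E ::= U]
(U)/U/U/U => (n)/U/U/U   [U ::= n]
(n)/U/U/U => (n)/n/U/U   [U ::= n]
(n)/n/U/U => (n)/n/n/U   [U ::= n]
(n)/n/n/U => (n)/n/n/n   [U ::= n]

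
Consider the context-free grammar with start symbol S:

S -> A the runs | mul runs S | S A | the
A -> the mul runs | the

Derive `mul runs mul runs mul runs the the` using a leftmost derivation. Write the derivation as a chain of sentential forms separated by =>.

S => mul runs S   [S -> mul runs S]
mul runs S => mul runs mul runs S   [S -> mul runs S]
mul runs mul runs S => mul runs mul runs mul runs S   [S -> mul runs S]
mul runs mul runs mul runs S => mul runs mul runs mul runs S A   [S -> S A]
mul runs mul runs mul runs S A => mul runs mul runs mul runs the A   [S -> the]
mul runs mul runs mul runs the A => mul runs mul runs mul runs the the   [A -> the]

S => mul runs S => mul runs mul runs S => mul runs mul runs mul runs S => mul runs mul runs mul runs S A => mul runs mul runs mul runs the A => mul runs mul runs mul runs the the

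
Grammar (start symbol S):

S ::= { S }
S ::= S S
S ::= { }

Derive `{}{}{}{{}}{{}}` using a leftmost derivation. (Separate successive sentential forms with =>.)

S => SS   [S ::= S S]
SS => SSS   [S ::= S S]
SSS => {}SS   [S ::= { }]
{}SS => {}{}S   [S ::= { }]
{}{}S => {}{}SS   [S ::= S S]
{}{}SS => {}{}{}S   [S ::= { }]
{}{}{}S => {}{}{}SS   [S ::= S S]
{}{}{}SS => {}{}{}{S}S   [S ::= { S }]
{}{}{}{S}S => {}{}{}{{}}S   [S ::= { }]
{}{}{}{{}}S => {}{}{}{{}}{S}   [S ::= { S }]
{}{}{}{{}}{S} => {}{}{}{{}}{{}}   [S ::= { }]

S=>SS=>SSS=>{}SS=>{}{}S=>{}{}SS=>{}{}{}S=>{}{}{}SS=>{}{}{}{S}S=>{}{}{}{{}}S=>{}{}{}{{}}{S}=>{}{}{}{{}}{{}}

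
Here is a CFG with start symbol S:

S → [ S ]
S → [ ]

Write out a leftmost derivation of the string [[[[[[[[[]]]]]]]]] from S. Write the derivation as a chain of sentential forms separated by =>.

S => [S]   [S → [ S ]]
[S] => [[S]]   [S → [ S ]]
[[S]] => [[[S]]]   [S → [ S ]]
[[[S]]] => [[[[S]]]]   [S → [ S ]]
[[[[S]]]] => [[[[[S]]]]]   [S → [ S ]]
[[[[[S]]]]] => [[[[[[S]]]]]]   [S → [ S ]]
[[[[[[S]]]]]] => [[[[[[[S]]]]]]]   [S → [ S ]]
[[[[[[[S]]]]]]] => [[[[[[[[S]]]]]]]]   [S → [ S ]]
[[[[[[[[S]]]]]]]] => [[[[[[[[[]]]]]]]]]   [S → [ ]]

S => [S] => [[S]] => [[[S]]] => [[[[S]]]] => [[[[[S]]]]] => [[[[[[S]]]]]] => [[[[[[[S]]]]]]] => [[[[[[[[S]]]]]]]] => [[[[[[[[[]]]]]]]]]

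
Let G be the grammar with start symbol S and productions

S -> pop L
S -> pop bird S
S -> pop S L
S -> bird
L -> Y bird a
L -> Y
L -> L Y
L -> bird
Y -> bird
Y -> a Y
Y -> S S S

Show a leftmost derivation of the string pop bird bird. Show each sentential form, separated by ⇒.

S ⇒ pop L ⇒ pop L Y ⇒ pop bird Y ⇒ pop bird bird

S ⇒ pop L   [S -> pop L]
pop L ⇒ pop L Y   [L -> L Y]
pop L Y ⇒ pop bird Y   [L -> bird]
pop bird Y ⇒ pop bird bird   [Y -> bird]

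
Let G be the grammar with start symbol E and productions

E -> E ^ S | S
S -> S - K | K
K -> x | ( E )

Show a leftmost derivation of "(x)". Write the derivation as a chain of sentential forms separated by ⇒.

E⇒S⇒K⇒(E)⇒(S)⇒(K)⇒(x)

E ⇒ S   [E -> S]
S ⇒ K   [S -> K]
K ⇒ (E)   [K -> ( E )]
(E) ⇒ (S)   [E -> S]
(S) ⇒ (K)   [S -> K]
(K) ⇒ (x)   [K -> x]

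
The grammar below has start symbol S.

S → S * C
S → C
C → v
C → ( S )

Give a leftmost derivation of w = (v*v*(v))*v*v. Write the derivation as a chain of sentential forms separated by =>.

S => S*C   [S → S * C]
S*C => S*C*C   [S → S * C]
S*C*C => C*C*C   [S → C]
C*C*C => (S)*C*C   [C → ( S )]
(S)*C*C => (S*C)*C*C   [S → S * C]
(S*C)*C*C => (S*C*C)*C*C   [S → S * C]
(S*C*C)*C*C => (C*C*C)*C*C   [S → C]
(C*C*C)*C*C => (v*C*C)*C*C   [C → v]
(v*C*C)*C*C => (v*v*C)*C*C   [C → v]
(v*v*C)*C*C => (v*v*(S))*C*C   [C → ( S )]
(v*v*(S))*C*C => (v*v*(C))*C*C   [S → C]
(v*v*(C))*C*C => (v*v*(v))*C*C   [C → v]
(v*v*(v))*C*C => (v*v*(v))*v*C   [C → v]
(v*v*(v))*v*C => (v*v*(v))*v*v   [C → v]

S => S*C => S*C*C => C*C*C => (S)*C*C => (S*C)*C*C => (S*C*C)*C*C => (C*C*C)*C*C => (v*C*C)*C*C => (v*v*C)*C*C => (v*v*(S))*C*C => (v*v*(C))*C*C => (v*v*(v))*C*C => (v*v*(v))*v*C => (v*v*(v))*v*v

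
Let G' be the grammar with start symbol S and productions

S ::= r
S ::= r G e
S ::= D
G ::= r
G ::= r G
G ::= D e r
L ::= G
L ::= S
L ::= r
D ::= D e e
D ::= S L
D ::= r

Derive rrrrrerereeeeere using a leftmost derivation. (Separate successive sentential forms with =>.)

S => rGe => rrGe => rrDere => rrDeeere => rrDeeeeere => rrSLeeeeere => rrrGeLeeeeere => rrrDereLeeeeere => rrrSLereLeeeeere => rrrrLereLeeeeere => rrrrrereLeeeeere => rrrrrerereeeeere

S => rGe   [S ::= r G e]
rGe => rrGe   [G ::= r G]
rrGe => rrDere   [G ::= D e r]
rrDere => rrDeeere   [D ::= D e e]
rrDeeere => rrDeeeeere   [D ::= D e e]
rrDeeeeere => rrSLeeeeere   [D ::= S L]
rrSLeeeeere => rrrGeLeeeeere   [S ::= r G e]
rrrGeLeeeeere => rrrDereLeeeeere   [G ::= D e r]
rrrDereLeeeeere => rrrSLereLeeeeere   [D ::= S L]
rrrSLereLeeeeere => rrrrLereLeeeeere   [S ::= r]
rrrrLereLeeeeere => rrrrrereLeeeeere   [L ::= r]
rrrrrereLeeeeere => rrrrrerereeeeere   [L ::= r]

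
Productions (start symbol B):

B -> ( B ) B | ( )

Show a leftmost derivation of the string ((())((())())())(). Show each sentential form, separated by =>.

B=>(B)B=>((B)B)B=>((())B)B=>((())(B)B)B=>((())((B)B)B)B=>((())((())B)B)B=>((())((())())B)B=>((())((())())())B=>((())((())())())()

B => (B)B   [B -> ( B ) B]
(B)B => ((B)B)B   [B -> ( B ) B]
((B)B)B => ((())B)B   [B -> ( )]
((())B)B => ((())(B)B)B   [B -> ( B ) B]
((())(B)B)B => ((())((B)B)B)B   [B -> ( B ) B]
((())((B)B)B)B => ((())((())B)B)B   [B -> ( )]
((())((())B)B)B => ((())((())())B)B   [B -> ( )]
((())((())())B)B => ((())((())())())B   [B -> ( )]
((())((())())())B => ((())((())())())()   [B -> ( )]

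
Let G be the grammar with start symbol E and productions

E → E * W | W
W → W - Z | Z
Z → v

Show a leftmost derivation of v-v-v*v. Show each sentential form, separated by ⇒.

E ⇒ E*W   [E → E * W]
E*W ⇒ W*W   [E → W]
W*W ⇒ W-Z*W   [W → W - Z]
W-Z*W ⇒ W-Z-Z*W   [W → W - Z]
W-Z-Z*W ⇒ Z-Z-Z*W   [W → Z]
Z-Z-Z*W ⇒ v-Z-Z*W   [Z → v]
v-Z-Z*W ⇒ v-v-Z*W   [Z → v]
v-v-Z*W ⇒ v-v-v*W   [Z → v]
v-v-v*W ⇒ v-v-v*Z   [W → Z]
v-v-v*Z ⇒ v-v-v*v   [Z → v]

E ⇒ E*W ⇒ W*W ⇒ W-Z*W ⇒ W-Z-Z*W ⇒ Z-Z-Z*W ⇒ v-Z-Z*W ⇒ v-v-Z*W ⇒ v-v-v*W ⇒ v-v-v*Z ⇒ v-v-v*v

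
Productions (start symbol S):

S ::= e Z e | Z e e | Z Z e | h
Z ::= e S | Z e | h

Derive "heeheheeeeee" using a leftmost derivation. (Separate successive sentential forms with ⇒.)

S ⇒ ZZe   [S ::= Z Z e]
ZZe ⇒ ZeZe   [Z ::= Z e]
ZeZe ⇒ heZe   [Z ::= h]
heZe ⇒ heZee   [Z ::= Z e]
heZee ⇒ heZeee   [Z ::= Z e]
heZeee ⇒ heZeeee   [Z ::= Z e]
heZeeee ⇒ heZeeeee   [Z ::= Z e]
heZeeeee ⇒ heeSeeeee   [Z ::= e S]
heeSeeeee ⇒ heeZZeeeeee   [S ::= Z Z e]
heeZZeeeeee ⇒ heehZeeeeee   [Z ::= h]
heehZeeeeee ⇒ heeheSeeeeee   [Z ::= e S]
heeheSeeeeee ⇒ heeheheeeeee   [S ::= h]

S ⇒ ZZe ⇒ ZeZe ⇒ heZe ⇒ heZee ⇒ heZeee ⇒ heZeeee ⇒ heZeeeee ⇒ heeSeeeee ⇒ heeZZeeeeee ⇒ heehZeeeeee ⇒ heeheSeeeeee ⇒ heeheheeeeee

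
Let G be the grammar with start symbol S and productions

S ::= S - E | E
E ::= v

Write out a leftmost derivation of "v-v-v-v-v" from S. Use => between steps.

S=>S-E=>S-E-E=>S-E-E-E=>S-E-E-E-E=>E-E-E-E-E=>v-E-E-E-E=>v-v-E-E-E=>v-v-v-E-E=>v-v-v-v-E=>v-v-v-v-v

S => S-E   [S ::= S - E]
S-E => S-E-E   [S ::= S - E]
S-E-E => S-E-E-E   [S ::= S - E]
S-E-E-E => S-E-E-E-E   [S ::= S - E]
S-E-E-E-E => E-E-E-E-E   [S ::= E]
E-E-E-E-E => v-E-E-E-E   [E ::= v]
v-E-E-E-E => v-v-E-E-E   [E ::= v]
v-v-E-E-E => v-v-v-E-E   [E ::= v]
v-v-v-E-E => v-v-v-v-E   [E ::= v]
v-v-v-v-E => v-v-v-v-v   [E ::= v]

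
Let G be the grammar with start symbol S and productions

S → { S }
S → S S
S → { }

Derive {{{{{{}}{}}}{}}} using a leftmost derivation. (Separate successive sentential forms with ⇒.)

S ⇒ {S} ⇒ {{S}} ⇒ {{SS}} ⇒ {{{S}S}} ⇒ {{{{S}}S}} ⇒ {{{{SS}}S}} ⇒ {{{{{S}S}}S}} ⇒ {{{{{{}}S}}S}} ⇒ {{{{{{}}{}}}S}} ⇒ {{{{{{}}{}}}{}}}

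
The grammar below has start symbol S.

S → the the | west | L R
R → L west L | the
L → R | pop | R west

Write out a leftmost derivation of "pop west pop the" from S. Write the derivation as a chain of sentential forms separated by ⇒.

S ⇒ L R   [S → L R]
L R ⇒ R R   [L → R]
R R ⇒ L west L R   [R → L west L]
L west L R ⇒ pop west L R   [L → pop]
pop west L R ⇒ pop west pop R   [L → pop]
pop west pop R ⇒ pop west pop the   [R → the]

S ⇒ L R ⇒ R R ⇒ L west L R ⇒ pop west L R ⇒ pop west pop R ⇒ pop west pop the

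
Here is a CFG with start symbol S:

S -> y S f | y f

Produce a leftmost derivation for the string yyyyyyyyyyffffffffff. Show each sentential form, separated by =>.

S => ySf => yySff => yyySfff => yyyySffff => yyyyySfffff => yyyyyySffffff => yyyyyyySfffffff => yyyyyyyySffffffff => yyyyyyyyySfffffffff => yyyyyyyyyyffffffffff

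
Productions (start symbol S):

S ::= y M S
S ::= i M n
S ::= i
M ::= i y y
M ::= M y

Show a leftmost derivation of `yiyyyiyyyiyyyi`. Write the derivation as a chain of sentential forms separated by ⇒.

S ⇒ yMS ⇒ yiyyS ⇒ yiyyyMS ⇒ yiyyyiyyS ⇒ yiyyyiyyyMS ⇒ yiyyyiyyyMyS ⇒ yiyyyiyyyiyyyS ⇒ yiyyyiyyyiyyyi

S ⇒ yMS   [S ::= y M S]
yMS ⇒ yiyyS   [M ::= i y y]
yiyyS ⇒ yiyyyMS   [S ::= y M S]
yiyyyMS ⇒ yiyyyiyyS   [M ::= i y y]
yiyyyiyyS ⇒ yiyyyiyyyMS   [S ::= y M S]
yiyyyiyyyMS ⇒ yiyyyiyyyMyS   [M ::= M y]
yiyyyiyyyMyS ⇒ yiyyyiyyyiyyyS   [M ::= i y y]
yiyyyiyyyiyyyS ⇒ yiyyyiyyyiyyyi   [S ::= i]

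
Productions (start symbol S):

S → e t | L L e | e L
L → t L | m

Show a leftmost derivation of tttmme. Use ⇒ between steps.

S ⇒ LLe ⇒ tLLe ⇒ ttLLe ⇒ tttLLe ⇒ tttmLe ⇒ tttmme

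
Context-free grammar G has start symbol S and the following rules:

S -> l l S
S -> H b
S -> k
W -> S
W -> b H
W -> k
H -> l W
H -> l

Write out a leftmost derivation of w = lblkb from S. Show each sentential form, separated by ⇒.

S⇒Hb⇒lWb⇒lbHb⇒lblWb⇒lblkb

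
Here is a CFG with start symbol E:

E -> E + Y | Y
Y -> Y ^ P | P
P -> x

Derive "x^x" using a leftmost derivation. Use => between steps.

E=>Y=>Y^P=>P^P=>x^P=>x^x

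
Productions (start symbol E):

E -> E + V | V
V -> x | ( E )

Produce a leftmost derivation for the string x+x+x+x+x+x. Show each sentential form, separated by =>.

E => E+V   [E -> E + V]
E+V => E+V+V   [E -> E + V]
E+V+V => E+V+V+V   [E -> E + V]
E+V+V+V => E+V+V+V+V   [E -> E + V]
E+V+V+V+V => E+V+V+V+V+V   [E -> E + V]
E+V+V+V+V+V => V+V+V+V+V+V   [E -> V]
V+V+V+V+V+V => x+V+V+V+V+V   [V -> x]
x+V+V+V+V+V => x+x+V+V+V+V   [V -> x]
x+x+V+V+V+V => x+x+x+V+V+V   [V -> x]
x+x+x+V+V+V => x+x+x+x+V+V   [V -> x]
x+x+x+x+V+V => x+x+x+x+x+V   [V -> x]
x+x+x+x+x+V => x+x+x+x+x+x   [V -> x]

E => E+V => E+V+V => E+V+V+V => E+V+V+V+V => E+V+V+V+V+V => V+V+V+V+V+V => x+V+V+V+V+V => x+x+V+V+V+V => x+x+x+V+V+V => x+x+x+x+V+V => x+x+x+x+x+V => x+x+x+x+x+x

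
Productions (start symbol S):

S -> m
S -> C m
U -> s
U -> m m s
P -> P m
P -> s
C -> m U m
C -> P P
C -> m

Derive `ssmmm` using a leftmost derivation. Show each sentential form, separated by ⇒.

S ⇒ Cm ⇒ PPm ⇒ sPm ⇒ sPmm ⇒ sPmmm ⇒ ssmmm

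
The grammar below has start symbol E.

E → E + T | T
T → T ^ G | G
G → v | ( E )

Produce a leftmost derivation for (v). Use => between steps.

E=>T=>G=>(E)=>(T)=>(G)=>(v)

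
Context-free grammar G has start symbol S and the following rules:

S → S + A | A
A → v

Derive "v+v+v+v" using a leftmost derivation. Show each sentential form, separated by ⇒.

S ⇒ S+A ⇒ S+A+A ⇒ S+A+A+A ⇒ A+A+A+A ⇒ v+A+A+A ⇒ v+v+A+A ⇒ v+v+v+A ⇒ v+v+v+v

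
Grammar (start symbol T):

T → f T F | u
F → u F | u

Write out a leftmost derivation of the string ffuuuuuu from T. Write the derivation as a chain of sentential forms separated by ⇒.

T ⇒ fTF ⇒ ffTFF ⇒ ffuFF ⇒ ffuuFF ⇒ ffuuuF ⇒ ffuuuuF ⇒ ffuuuuuF ⇒ ffuuuuuu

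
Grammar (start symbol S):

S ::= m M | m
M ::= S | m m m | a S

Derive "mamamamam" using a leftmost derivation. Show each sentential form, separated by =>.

S => mM => maS => mamM => mamaS => mamamM => mamamaS => mamamamM => mamamamaS => mamamamam

S => mM   [S ::= m M]
mM => maS   [M ::= a S]
maS => mamM   [S ::= m M]
mamM => mamaS   [M ::= a S]
mamaS => mamamM   [S ::= m M]
mamamM => mamamaS   [M ::= a S]
mamamaS => mamamamM   [S ::= m M]
mamamamM => mamamamaS   [M ::= a S]
mamamamaS => mamamamam   [S ::= m]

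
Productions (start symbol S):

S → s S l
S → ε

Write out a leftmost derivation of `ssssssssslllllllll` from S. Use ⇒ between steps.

S ⇒ sSl   [S → s S l]
sSl ⇒ ssSll   [S → s S l]
ssSll ⇒ sssSlll   [S → s S l]
sssSlll ⇒ ssssSllll   [S → s S l]
ssssSllll ⇒ sssssSlllll   [S → s S l]
sssssSlllll ⇒ ssssssSllllll   [S → s S l]
ssssssSllllll ⇒ sssssssSlllllll   [S → s S l]
sssssssSlllllll ⇒ ssssssssSllllllll   [S → s S l]
ssssssssSllllllll ⇒ sssssssssSlllllllll   [S → s S l]
sssssssssSlllllllll ⇒ ssssssssslllllllll   [S → ε]

S ⇒ sSl ⇒ ssSll ⇒ sssSlll ⇒ ssssSllll ⇒ sssssSlllll ⇒ ssssssSllllll ⇒ sssssssSlllllll ⇒ ssssssssSllllllll ⇒ sssssssssSlllllllll ⇒ ssssssssslllllllll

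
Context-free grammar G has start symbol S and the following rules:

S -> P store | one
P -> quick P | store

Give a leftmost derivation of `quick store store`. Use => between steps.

S => P store => quick P store => quick store store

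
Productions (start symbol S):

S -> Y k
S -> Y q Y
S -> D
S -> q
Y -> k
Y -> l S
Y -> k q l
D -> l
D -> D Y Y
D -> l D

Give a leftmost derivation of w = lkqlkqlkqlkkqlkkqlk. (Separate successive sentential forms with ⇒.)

S ⇒ D ⇒ DYY ⇒ DYYYY ⇒ DYYYYYY ⇒ DYYYYYYYY ⇒ lYYYYYYYY ⇒ lkqlYYYYYYY ⇒ lkqlkqlYYYYYY ⇒ lkqlkqlkqlYYYYY ⇒ lkqlkqlkqlkYYYY ⇒ lkqlkqlkqlkkqlYYY ⇒ lkqlkqlkqlkkqlkYY ⇒ lkqlkqlkqlkkqlkkqlY ⇒ lkqlkqlkqlkkqlkkqlk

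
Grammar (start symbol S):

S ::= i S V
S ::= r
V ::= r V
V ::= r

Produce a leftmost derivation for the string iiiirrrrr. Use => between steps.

S => iSV => iiSVV => iiiSVVV => iiiiSVVVV => iiiirVVVV => iiiirrVVV => iiiirrrVV => iiiirrrrV => iiiirrrrr

S => iSV   [S ::= i S V]
iSV => iiSVV   [S ::= i S V]
iiSVV => iiiSVVV   [S ::= i S V]
iiiSVVV => iiiiSVVVV   [S ::= i S V]
iiiiSVVVV => iiiirVVVV   [S ::= r]
iiiirVVVV => iiiirrVVV   [V ::= r]
iiiirrVVV => iiiirrrVV   [V ::= r]
iiiirrrVV => iiiirrrrV   [V ::= r]
iiiirrrrV => iiiirrrrr   [V ::= r]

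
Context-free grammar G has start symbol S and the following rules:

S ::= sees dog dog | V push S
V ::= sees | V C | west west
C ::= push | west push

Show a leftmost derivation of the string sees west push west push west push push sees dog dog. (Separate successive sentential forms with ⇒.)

S ⇒ V push S ⇒ V C push S ⇒ V C C push S ⇒ V C C C push S ⇒ sees C C C push S ⇒ sees west push C C push S ⇒ sees west push west push C push S ⇒ sees west push west push west push push S ⇒ sees west push west push west push push sees dog dog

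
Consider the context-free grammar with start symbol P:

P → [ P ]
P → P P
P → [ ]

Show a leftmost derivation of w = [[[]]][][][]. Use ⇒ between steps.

P ⇒ PP   [P → P P]
PP ⇒ [P]P   [P → [ P ]]
[P]P ⇒ [[P]]P   [P → [ P ]]
[[P]]P ⇒ [[[]]]P   [P → [ ]]
[[[]]]P ⇒ [[[]]]PP   [P → P P]
[[[]]]PP ⇒ [[[]]]PPP   [P → P P]
[[[]]]PPP ⇒ [[[]]][]PP   [P → [ ]]
[[[]]][]PP ⇒ [[[]]][][]P   [P → [ ]]
[[[]]][][]P ⇒ [[[]]][][][]   [P → [ ]]

P⇒PP⇒[P]P⇒[[P]]P⇒[[[]]]P⇒[[[]]]PP⇒[[[]]]PPP⇒[[[]]][]PP⇒[[[]]][][]P⇒[[[]]][][][]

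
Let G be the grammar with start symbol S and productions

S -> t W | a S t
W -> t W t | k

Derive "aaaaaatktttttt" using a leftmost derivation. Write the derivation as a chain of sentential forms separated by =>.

S => aSt => aaStt => aaaSttt => aaaaStttt => aaaaaSttttt => aaaaaaStttttt => aaaaaatWtttttt => aaaaaatktttttt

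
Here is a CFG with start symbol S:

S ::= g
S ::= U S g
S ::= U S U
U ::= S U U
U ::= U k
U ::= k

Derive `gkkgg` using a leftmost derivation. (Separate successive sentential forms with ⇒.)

S ⇒ USg ⇒ SUUSg ⇒ gUUSg ⇒ gkUSg ⇒ gkkSg ⇒ gkkgg

S ⇒ USg   [S ::= U S g]
USg ⇒ SUUSg   [U ::= S U U]
SUUSg ⇒ gUUSg   [S ::= g]
gUUSg ⇒ gkUSg   [U ::= k]
gkUSg ⇒ gkkSg   [U ::= k]
gkkSg ⇒ gkkgg   [S ::= g]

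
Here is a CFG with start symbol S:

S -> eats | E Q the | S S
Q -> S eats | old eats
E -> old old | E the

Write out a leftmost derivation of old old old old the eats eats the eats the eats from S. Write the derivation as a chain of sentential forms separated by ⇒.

S ⇒ S S ⇒ E Q the S ⇒ old old Q the S ⇒ old old S eats the S ⇒ old old E Q the eats the S ⇒ old old E the Q the eats the S ⇒ old old old old the Q the eats the S ⇒ old old old old the S eats the eats the S ⇒ old old old old the eats eats the eats the S ⇒ old old old old the eats eats the eats the eats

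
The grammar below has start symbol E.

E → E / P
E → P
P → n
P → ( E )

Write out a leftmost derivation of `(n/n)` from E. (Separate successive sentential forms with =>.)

E => P   [E → P]
P => (E)   [P → ( E )]
(E) => (E/P)   [E → E / P]
(E/P) => (P/P)   [E → P]
(P/P) => (n/P)   [P → n]
(n/P) => (n/n)   [P → n]

E => P => (E) => (E/P) => (P/P) => (n/P) => (n/n)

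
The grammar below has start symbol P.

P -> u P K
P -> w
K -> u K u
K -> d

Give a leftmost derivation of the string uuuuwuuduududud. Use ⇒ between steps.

P ⇒ uPK   [P -> u P K]
uPK ⇒ uuPKK   [P -> u P K]
uuPKK ⇒ uuuPKKK   [P -> u P K]
uuuPKKK ⇒ uuuuPKKKK   [P -> u P K]
uuuuPKKKK ⇒ uuuuwKKKK   [P -> w]
uuuuwKKKK ⇒ uuuuwuKuKKK   [K -> u K u]
uuuuwuKuKKK ⇒ uuuuwuuKuuKKK   [K -> u K u]
uuuuwuuKuuKKK ⇒ uuuuwuuduuKKK   [K -> d]
uuuuwuuduuKKK ⇒ uuuuwuuduudKK   [K -> d]
uuuuwuuduudKK ⇒ uuuuwuuduuduKuK   [K -> u K u]
uuuuwuuduuduKuK ⇒ uuuuwuuduududuK   [K -> d]
uuuuwuuduududuK ⇒ uuuuwuuduududud   [K -> d]

P ⇒ uPK ⇒ uuPKK ⇒ uuuPKKK ⇒ uuuuPKKKK ⇒ uuuuwKKKK ⇒ uuuuwuKuKKK ⇒ uuuuwuuKuuKKK ⇒ uuuuwuuduuKKK ⇒ uuuuwuuduudKK ⇒ uuuuwuuduuduKuK ⇒ uuuuwuuduududuK ⇒ uuuuwuuduududud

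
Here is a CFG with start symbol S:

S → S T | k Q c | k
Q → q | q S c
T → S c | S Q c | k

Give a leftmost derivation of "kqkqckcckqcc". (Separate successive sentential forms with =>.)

S => ST => kQcT => kqSccT => kqSTccT => kqkQcTccT => kqkqcTccT => kqkqckccT => kqkqckccSc => kqkqckcckQcc => kqkqckcckqcc

S => ST   [S → S T]
ST => kQcT   [S → k Q c]
kQcT => kqSccT   [Q → q S c]
kqSccT => kqSTccT   [S → S T]
kqSTccT => kqkQcTccT   [S → k Q c]
kqkQcTccT => kqkqcTccT   [Q → q]
kqkqcTccT => kqkqckccT   [T → k]
kqkqckccT => kqkqckccSc   [T → S c]
kqkqckccSc => kqkqckcckQcc   [S → k Q c]
kqkqckcckQcc => kqkqckcckqcc   [Q → q]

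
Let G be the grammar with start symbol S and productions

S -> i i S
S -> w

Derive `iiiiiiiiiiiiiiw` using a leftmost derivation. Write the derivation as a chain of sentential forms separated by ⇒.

S ⇒ iiS ⇒ iiiiS ⇒ iiiiiiS ⇒ iiiiiiiiS ⇒ iiiiiiiiiiS ⇒ iiiiiiiiiiiiS ⇒ iiiiiiiiiiiiiiS ⇒ iiiiiiiiiiiiiiw

S ⇒ iiS   [S -> i i S]
iiS ⇒ iiiiS   [S -> i i S]
iiiiS ⇒ iiiiiiS   [S -> i i S]
iiiiiiS ⇒ iiiiiiiiS   [S -> i i S]
iiiiiiiiS ⇒ iiiiiiiiiiS   [S -> i i S]
iiiiiiiiiiS ⇒ iiiiiiiiiiiiS   [S -> i i S]
iiiiiiiiiiiiS ⇒ iiiiiiiiiiiiiiS   [S -> i i S]
iiiiiiiiiiiiiiS ⇒ iiiiiiiiiiiiiiw   [S -> w]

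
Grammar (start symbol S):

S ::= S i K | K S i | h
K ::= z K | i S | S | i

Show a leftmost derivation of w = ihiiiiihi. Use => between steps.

S => KSi => SSi => KSiSi => iSiSi => iSiKiSi => iSiKiKiSi => ihiKiKiSi => ihiiiKiSi => ihiiiiiSi => ihiiiiihi

S => KSi   [S ::= K S i]
KSi => SSi   [K ::= S]
SSi => KSiSi   [S ::= K S i]
KSiSi => iSiSi   [K ::= i]
iSiSi => iSiKiSi   [S ::= S i K]
iSiKiSi => iSiKiKiSi   [S ::= S i K]
iSiKiKiSi => ihiKiKiSi   [S ::= h]
ihiKiKiSi => ihiiiKiSi   [K ::= i]
ihiiiKiSi => ihiiiiiSi   [K ::= i]
ihiiiiiSi => ihiiiiihi   [S ::= h]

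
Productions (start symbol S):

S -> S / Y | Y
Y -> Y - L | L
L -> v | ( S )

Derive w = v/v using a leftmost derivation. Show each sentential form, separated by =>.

S => S/Y => Y/Y => L/Y => v/Y => v/L => v/v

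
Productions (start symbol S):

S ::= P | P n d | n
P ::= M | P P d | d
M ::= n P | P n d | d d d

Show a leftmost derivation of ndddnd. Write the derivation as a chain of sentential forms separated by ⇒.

S ⇒ P   [S ::= P]
P ⇒ M   [P ::= M]
M ⇒ Pnd   [M ::= P n d]
Pnd ⇒ Mnd   [P ::= M]
Mnd ⇒ nPnd   [M ::= n P]
nPnd ⇒ nMnd   [P ::= M]
nMnd ⇒ ndddnd   [M ::= d d d]

S⇒P⇒M⇒Pnd⇒Mnd⇒nPnd⇒nMnd⇒ndddnd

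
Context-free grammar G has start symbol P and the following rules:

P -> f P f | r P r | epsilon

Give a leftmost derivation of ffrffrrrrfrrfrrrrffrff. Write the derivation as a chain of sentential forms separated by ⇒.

P⇒fPf⇒ffPff⇒ffrPrff⇒ffrfPfrff⇒ffrffPffrff⇒ffrffrPrffrff⇒ffrffrrPrrffrff⇒ffrffrrrPrrrffrff⇒ffrffrrrrPrrrrffrff⇒ffrffrrrrfPfrrrrffrff⇒ffrffrrrrfrPrfrrrrffrff⇒ffrffrrrrfrrfrrrrffrff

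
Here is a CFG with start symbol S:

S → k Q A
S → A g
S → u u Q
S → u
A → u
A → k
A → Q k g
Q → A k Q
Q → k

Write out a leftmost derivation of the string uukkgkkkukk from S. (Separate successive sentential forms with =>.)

S => uuQ => uuAkQ => uuQkgkQ => uukkgkQ => uukkgkAkQ => uukkgkkkQ => uukkgkkkAkQ => uukkgkkkukQ => uukkgkkkukk

S => uuQ   [S → u u Q]
uuQ => uuAkQ   [Q → A k Q]
uuAkQ => uuQkgkQ   [A → Q k g]
uuQkgkQ => uukkgkQ   [Q → k]
uukkgkQ => uukkgkAkQ   [Q → A k Q]
uukkgkAkQ => uukkgkkkQ   [A → k]
uukkgkkkQ => uukkgkkkAkQ   [Q → A k Q]
uukkgkkkAkQ => uukkgkkkukQ   [A → u]
uukkgkkkukQ => uukkgkkkukk   [Q → k]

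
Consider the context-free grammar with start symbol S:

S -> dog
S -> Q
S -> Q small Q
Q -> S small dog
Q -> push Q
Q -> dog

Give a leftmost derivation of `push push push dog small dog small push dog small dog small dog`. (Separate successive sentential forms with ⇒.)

S ⇒ Q small Q ⇒ push Q small Q ⇒ push push Q small Q ⇒ push push push Q small Q ⇒ push push push S small dog small Q ⇒ push push push Q small Q small dog small Q ⇒ push push push S small dog small Q small dog small Q ⇒ push push push Q small dog small Q small dog small Q ⇒ push push push dog small dog small Q small dog small Q ⇒ push push push dog small dog small push Q small dog small Q ⇒ push push push dog small dog small push dog small dog small Q ⇒ push push push dog small dog small push dog small dog small dog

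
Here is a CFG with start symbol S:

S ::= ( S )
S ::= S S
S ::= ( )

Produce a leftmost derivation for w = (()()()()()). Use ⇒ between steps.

S ⇒ (S) ⇒ (SS) ⇒ (SSS) ⇒ (SSSS) ⇒ (()SSS) ⇒ (()SSSS) ⇒ (()()SSS) ⇒ (()()()SS) ⇒ (()()()()S) ⇒ (()()()()())

S ⇒ (S)   [S ::= ( S )]
(S) ⇒ (SS)   [S ::= S S]
(SS) ⇒ (SSS)   [S ::= S S]
(SSS) ⇒ (SSSS)   [S ::= S S]
(SSSS) ⇒ (()SSS)   [S ::= ( )]
(()SSS) ⇒ (()SSSS)   [S ::= S S]
(()SSSS) ⇒ (()()SSS)   [S ::= ( )]
(()()SSS) ⇒ (()()()SS)   [S ::= ( )]
(()()()SS) ⇒ (()()()()S)   [S ::= ( )]
(()()()()S) ⇒ (()()()()())   [S ::= ( )]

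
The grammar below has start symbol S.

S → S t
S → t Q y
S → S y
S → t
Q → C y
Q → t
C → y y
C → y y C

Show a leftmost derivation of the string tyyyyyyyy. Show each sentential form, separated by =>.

S => tQy   [S → t Q y]
tQy => tCyy   [Q → C y]
tCyy => tyyCyy   [C → y y C]
tyyCyy => tyyyyCyy   [C → y y C]
tyyyyCyy => tyyyyyyyy   [C → y y]

S => tQy => tCyy => tyyCyy => tyyyyCyy => tyyyyyyyy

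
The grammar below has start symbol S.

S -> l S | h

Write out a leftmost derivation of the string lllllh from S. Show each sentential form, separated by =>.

S => lS => llS => lllS => llllS => lllllS => lllllh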